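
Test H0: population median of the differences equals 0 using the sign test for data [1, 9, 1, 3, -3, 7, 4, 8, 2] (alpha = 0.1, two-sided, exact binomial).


Step 1: Discard zero differences. Original n = 9; n_eff = number of nonzero differences = 9.
Nonzero differences (with sign): +1, +9, +1, +3, -3, +7, +4, +8, +2
Step 2: Count signs: positive = 8, negative = 1.
Step 3: Under H0: P(positive) = 0.5, so the number of positives S ~ Bin(9, 0.5).
Step 4: Two-sided exact p-value = sum of Bin(9,0.5) probabilities at or below the observed probability = 0.039062.
Step 5: alpha = 0.1. reject H0.

n_eff = 9, pos = 8, neg = 1, p = 0.039062, reject H0.


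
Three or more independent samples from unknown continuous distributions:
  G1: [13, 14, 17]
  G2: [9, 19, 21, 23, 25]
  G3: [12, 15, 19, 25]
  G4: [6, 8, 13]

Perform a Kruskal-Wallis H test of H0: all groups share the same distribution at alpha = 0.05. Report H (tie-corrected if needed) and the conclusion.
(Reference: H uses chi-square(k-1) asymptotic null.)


Step 1: Combine all N = 15 observations and assign midranks.
sorted (value, group, rank): (6,G4,1), (8,G4,2), (9,G2,3), (12,G3,4), (13,G1,5.5), (13,G4,5.5), (14,G1,7), (15,G3,8), (17,G1,9), (19,G2,10.5), (19,G3,10.5), (21,G2,12), (23,G2,13), (25,G2,14.5), (25,G3,14.5)
Step 2: Sum ranks within each group.
R_1 = 21.5 (n_1 = 3)
R_2 = 53 (n_2 = 5)
R_3 = 37 (n_3 = 4)
R_4 = 8.5 (n_4 = 3)
Step 3: H = 12/(N(N+1)) * sum(R_i^2/n_i) - 3(N+1)
     = 12/(15*16) * (21.5^2/3 + 53^2/5 + 37^2/4 + 8.5^2/3) - 3*16
     = 0.050000 * 1082.22 - 48
     = 6.110833.
Step 4: Ties present; correction factor C = 1 - 18/(15^3 - 15) = 0.994643. Corrected H = 6.110833 / 0.994643 = 6.143746.
Step 5: Under H0, H ~ chi^2(3); p-value = 0.104822.
Step 6: alpha = 0.05. fail to reject H0.

H = 6.1437, df = 3, p = 0.104822, fail to reject H0.


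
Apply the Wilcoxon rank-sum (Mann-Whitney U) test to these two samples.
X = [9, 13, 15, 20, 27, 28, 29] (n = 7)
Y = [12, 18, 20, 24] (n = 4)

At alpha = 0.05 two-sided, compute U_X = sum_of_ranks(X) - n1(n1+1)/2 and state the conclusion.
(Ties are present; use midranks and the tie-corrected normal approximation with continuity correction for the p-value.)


Step 1: Combine and sort all 11 observations; assign midranks.
sorted (value, group): (9,X), (12,Y), (13,X), (15,X), (18,Y), (20,X), (20,Y), (24,Y), (27,X), (28,X), (29,X)
ranks: 9->1, 12->2, 13->3, 15->4, 18->5, 20->6.5, 20->6.5, 24->8, 27->9, 28->10, 29->11
Step 2: Rank sum for X: R1 = 1 + 3 + 4 + 6.5 + 9 + 10 + 11 = 44.5.
Step 3: U_X = R1 - n1(n1+1)/2 = 44.5 - 7*8/2 = 44.5 - 28 = 16.5.
       U_Y = n1*n2 - U_X = 28 - 16.5 = 11.5.
Step 4: Ties are present, so use the tie-corrected normal approximation (with continuity correction) for the p-value.
Step 5: p-value = 0.704817; compare to alpha = 0.05. fail to reject H0.

U_X = 16.5, p = 0.704817, fail to reject H0 at alpha = 0.05.


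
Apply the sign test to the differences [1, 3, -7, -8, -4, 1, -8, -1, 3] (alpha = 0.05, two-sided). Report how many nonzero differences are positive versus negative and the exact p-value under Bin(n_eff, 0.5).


Step 1: Discard zero differences. Original n = 9; n_eff = number of nonzero differences = 9.
Nonzero differences (with sign): +1, +3, -7, -8, -4, +1, -8, -1, +3
Step 2: Count signs: positive = 4, negative = 5.
Step 3: Under H0: P(positive) = 0.5, so the number of positives S ~ Bin(9, 0.5).
Step 4: Two-sided exact p-value = sum of Bin(9,0.5) probabilities at or below the observed probability = 1.000000.
Step 5: alpha = 0.05. fail to reject H0.

n_eff = 9, pos = 4, neg = 5, p = 1.000000, fail to reject H0.


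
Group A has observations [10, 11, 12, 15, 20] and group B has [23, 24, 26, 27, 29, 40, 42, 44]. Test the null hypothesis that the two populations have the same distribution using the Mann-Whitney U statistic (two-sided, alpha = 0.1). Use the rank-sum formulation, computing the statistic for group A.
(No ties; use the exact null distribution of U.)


Step 1: Combine and sort all 13 observations; assign midranks.
sorted (value, group): (10,X), (11,X), (12,X), (15,X), (20,X), (23,Y), (24,Y), (26,Y), (27,Y), (29,Y), (40,Y), (42,Y), (44,Y)
ranks: 10->1, 11->2, 12->3, 15->4, 20->5, 23->6, 24->7, 26->8, 27->9, 29->10, 40->11, 42->12, 44->13
Step 2: Rank sum for X: R1 = 1 + 2 + 3 + 4 + 5 = 15.
Step 3: U_X = R1 - n1(n1+1)/2 = 15 - 5*6/2 = 15 - 15 = 0.
       U_Y = n1*n2 - U_X = 40 - 0 = 40.
Step 4: No ties, so the exact null distribution of U (based on enumerating the C(13,5) = 1287 equally likely rank assignments) gives the two-sided p-value.
Step 5: p-value = 0.001554; compare to alpha = 0.1. reject H0.

U_X = 0, p = 0.001554, reject H0 at alpha = 0.1.


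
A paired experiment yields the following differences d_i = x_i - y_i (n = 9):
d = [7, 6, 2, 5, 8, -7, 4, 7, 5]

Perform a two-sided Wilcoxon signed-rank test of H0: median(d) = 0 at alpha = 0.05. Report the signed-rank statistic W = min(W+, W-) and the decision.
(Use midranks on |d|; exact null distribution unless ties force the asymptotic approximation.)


Step 1: Drop any zero differences (none here) and take |d_i|.
|d| = [7, 6, 2, 5, 8, 7, 4, 7, 5]
Step 2: Midrank |d_i| (ties get averaged ranks).
ranks: |7|->7, |6|->5, |2|->1, |5|->3.5, |8|->9, |7|->7, |4|->2, |7|->7, |5|->3.5
Step 3: Attach original signs; sum ranks with positive sign and with negative sign.
W+ = 7 + 5 + 1 + 3.5 + 9 + 2 + 7 + 3.5 = 38
W- = 7 = 7
(Check: W+ + W- = 45 should equal n(n+1)/2 = 45.)
Step 4: Test statistic W = min(W+, W-) = 7.
Step 5: Ties in |d|, so use the tie-corrected normal approximation.
        E[W] = n(n+1)/4 = 9*10/4 = 22.5.
        Tie groups: |d|=5 (t=2), |d|=7 (t=3); sum(t^3 - t) = 30.
        Var[W] = n(n+1)(2n+1)/24 - sum(t^3-t)/48 = 1710/24 - 30/48 = 70.625.
        z = (W - E[W]) / sqrt(Var[W]) = (7 - 22.5) / 8.4039 = -1.8444.
        Two-sided p = 2*Phi(z) = 0.065127.
Step 6: alpha = 0.05. fail to reject H0.

W+ = 38, W- = 7, W = min = 7, p = 0.065127, fail to reject H0.


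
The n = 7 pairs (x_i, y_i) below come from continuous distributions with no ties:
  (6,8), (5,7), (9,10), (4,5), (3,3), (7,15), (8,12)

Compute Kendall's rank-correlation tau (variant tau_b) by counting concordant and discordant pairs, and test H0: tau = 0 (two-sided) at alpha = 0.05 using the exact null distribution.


Step 1: Enumerate the 21 unordered pairs (i,j) with i<j and classify each by sign(x_j-x_i) * sign(y_j-y_i).
  (1,2):dx=-1,dy=-1->C; (1,3):dx=+3,dy=+2->C; (1,4):dx=-2,dy=-3->C; (1,5):dx=-3,dy=-5->C
  (1,6):dx=+1,dy=+7->C; (1,7):dx=+2,dy=+4->C; (2,3):dx=+4,dy=+3->C; (2,4):dx=-1,dy=-2->C
  (2,5):dx=-2,dy=-4->C; (2,6):dx=+2,dy=+8->C; (2,7):dx=+3,dy=+5->C; (3,4):dx=-5,dy=-5->C
  (3,5):dx=-6,dy=-7->C; (3,6):dx=-2,dy=+5->D; (3,7):dx=-1,dy=+2->D; (4,5):dx=-1,dy=-2->C
  (4,6):dx=+3,dy=+10->C; (4,7):dx=+4,dy=+7->C; (5,6):dx=+4,dy=+12->C; (5,7):dx=+5,dy=+9->C
  (6,7):dx=+1,dy=-3->D
Step 2: C = 18, D = 3, total pairs = 21.
Step 3: tau = (C - D)/(n(n-1)/2) = (18 - 3)/21 = 0.714286.
Step 4: Exact two-sided p-value (enumerate n! = 5040 permutations of y under H0): p = 0.030159.
Step 5: alpha = 0.05. reject H0.

tau_b = 0.7143 (C=18, D=3), p = 0.030159, reject H0.


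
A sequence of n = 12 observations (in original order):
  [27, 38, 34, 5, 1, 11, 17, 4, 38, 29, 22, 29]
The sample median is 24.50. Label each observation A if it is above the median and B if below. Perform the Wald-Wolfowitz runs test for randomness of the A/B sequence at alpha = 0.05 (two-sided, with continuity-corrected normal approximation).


Step 1: Compute median = 24.50; label A = above, B = below.
Labels in order: AAABBBBBAABA  (n_A = 6, n_B = 6)
Step 2: Count runs R = 5.
Step 3: Under H0 (random ordering), E[R] = 2*n_A*n_B/(n_A+n_B) + 1 = 2*6*6/12 + 1 = 7.0000.
        Var[R] = 2*n_A*n_B*(2*n_A*n_B - n_A - n_B) / ((n_A+n_B)^2 * (n_A+n_B-1)) = 4320/1584 = 2.7273.
        SD[R] = 1.6514.
Step 4: Continuity-corrected z = (R + 0.5 - E[R]) / SD[R] = (5 + 0.5 - 7.0000) / 1.6514 = -0.9083.
Step 5: Two-sided p-value via normal approximation = 2*(1 - Phi(|z|)) = 0.363722.
Step 6: alpha = 0.05. fail to reject H0.

R = 5, z = -0.9083, p = 0.363722, fail to reject H0.


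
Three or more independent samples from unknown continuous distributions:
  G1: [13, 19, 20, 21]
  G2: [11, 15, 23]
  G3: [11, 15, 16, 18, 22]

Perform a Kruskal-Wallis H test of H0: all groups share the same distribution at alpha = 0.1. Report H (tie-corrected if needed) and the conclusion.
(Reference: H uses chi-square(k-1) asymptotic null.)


Step 1: Combine all N = 12 observations and assign midranks.
sorted (value, group, rank): (11,G2,1.5), (11,G3,1.5), (13,G1,3), (15,G2,4.5), (15,G3,4.5), (16,G3,6), (18,G3,7), (19,G1,8), (20,G1,9), (21,G1,10), (22,G3,11), (23,G2,12)
Step 2: Sum ranks within each group.
R_1 = 30 (n_1 = 4)
R_2 = 18 (n_2 = 3)
R_3 = 30 (n_3 = 5)
Step 3: H = 12/(N(N+1)) * sum(R_i^2/n_i) - 3(N+1)
     = 12/(12*13) * (30^2/4 + 18^2/3 + 30^2/5) - 3*13
     = 0.076923 * 513 - 39
     = 0.461538.
Step 4: Ties present; correction factor C = 1 - 12/(12^3 - 12) = 0.993007. Corrected H = 0.461538 / 0.993007 = 0.464789.
Step 5: Under H0, H ~ chi^2(2); p-value = 0.792633.
Step 6: alpha = 0.1. fail to reject H0.

H = 0.4648, df = 2, p = 0.792633, fail to reject H0.


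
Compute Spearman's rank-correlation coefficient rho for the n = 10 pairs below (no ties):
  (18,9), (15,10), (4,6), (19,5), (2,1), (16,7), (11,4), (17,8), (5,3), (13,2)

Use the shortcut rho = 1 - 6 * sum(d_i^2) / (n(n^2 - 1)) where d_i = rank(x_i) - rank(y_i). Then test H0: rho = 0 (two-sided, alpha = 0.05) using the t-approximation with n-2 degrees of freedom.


Step 1: Rank x and y separately (midranks; no ties here).
rank(x): 18->9, 15->6, 4->2, 19->10, 2->1, 16->7, 11->4, 17->8, 5->3, 13->5
rank(y): 9->9, 10->10, 6->6, 5->5, 1->1, 7->7, 4->4, 8->8, 3->3, 2->2
Step 2: d_i = R_x(i) - R_y(i); compute d_i^2.
  (9-9)^2=0, (6-10)^2=16, (2-6)^2=16, (10-5)^2=25, (1-1)^2=0, (7-7)^2=0, (4-4)^2=0, (8-8)^2=0, (3-3)^2=0, (5-2)^2=9
sum(d^2) = 66.
Step 3: rho = 1 - 6*66 / (10*(10^2 - 1)) = 1 - 396/990 = 0.600000.
Step 4: Under H0, t = rho * sqrt((n-2)/(1-rho^2)) = 2.1213 ~ t(8).
Step 5: Two-sided p-value from the t-distribution with 8 df = 0.066688.
Step 6: alpha = 0.05. fail to reject H0.

rho = 0.6000, p = 0.066688, fail to reject H0 at alpha = 0.05.


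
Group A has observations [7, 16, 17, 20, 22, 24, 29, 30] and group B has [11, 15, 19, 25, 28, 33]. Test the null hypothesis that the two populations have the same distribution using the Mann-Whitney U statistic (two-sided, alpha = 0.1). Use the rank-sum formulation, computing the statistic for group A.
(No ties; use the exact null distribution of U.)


Step 1: Combine and sort all 14 observations; assign midranks.
sorted (value, group): (7,X), (11,Y), (15,Y), (16,X), (17,X), (19,Y), (20,X), (22,X), (24,X), (25,Y), (28,Y), (29,X), (30,X), (33,Y)
ranks: 7->1, 11->2, 15->3, 16->4, 17->5, 19->6, 20->7, 22->8, 24->9, 25->10, 28->11, 29->12, 30->13, 33->14
Step 2: Rank sum for X: R1 = 1 + 4 + 5 + 7 + 8 + 9 + 12 + 13 = 59.
Step 3: U_X = R1 - n1(n1+1)/2 = 59 - 8*9/2 = 59 - 36 = 23.
       U_Y = n1*n2 - U_X = 48 - 23 = 25.
Step 4: No ties, so the exact null distribution of U (based on enumerating the C(14,8) = 3003 equally likely rank assignments) gives the two-sided p-value.
Step 5: p-value = 0.949717; compare to alpha = 0.1. fail to reject H0.

U_X = 23, p = 0.949717, fail to reject H0 at alpha = 0.1.


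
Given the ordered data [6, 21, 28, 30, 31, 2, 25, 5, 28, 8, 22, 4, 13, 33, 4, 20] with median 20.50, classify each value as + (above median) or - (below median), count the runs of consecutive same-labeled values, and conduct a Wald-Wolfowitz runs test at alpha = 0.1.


Step 1: Compute median = 20.50; label A = above, B = below.
Labels in order: BAAAABABABABBABB  (n_A = 8, n_B = 8)
Step 2: Count runs R = 11.
Step 3: Under H0 (random ordering), E[R] = 2*n_A*n_B/(n_A+n_B) + 1 = 2*8*8/16 + 1 = 9.0000.
        Var[R] = 2*n_A*n_B*(2*n_A*n_B - n_A - n_B) / ((n_A+n_B)^2 * (n_A+n_B-1)) = 14336/3840 = 3.7333.
        SD[R] = 1.9322.
Step 4: Continuity-corrected z = (R - 0.5 - E[R]) / SD[R] = (11 - 0.5 - 9.0000) / 1.9322 = 0.7763.
Step 5: Two-sided p-value via normal approximation = 2*(1 - Phi(|z|)) = 0.437558.
Step 6: alpha = 0.1. fail to reject H0.

R = 11, z = 0.7763, p = 0.437558, fail to reject H0.


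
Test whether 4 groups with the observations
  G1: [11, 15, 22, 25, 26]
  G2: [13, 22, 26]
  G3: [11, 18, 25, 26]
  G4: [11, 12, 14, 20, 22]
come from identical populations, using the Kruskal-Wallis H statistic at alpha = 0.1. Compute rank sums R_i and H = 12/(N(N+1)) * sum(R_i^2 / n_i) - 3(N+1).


Step 1: Combine all N = 17 observations and assign midranks.
sorted (value, group, rank): (11,G1,2), (11,G3,2), (11,G4,2), (12,G4,4), (13,G2,5), (14,G4,6), (15,G1,7), (18,G3,8), (20,G4,9), (22,G1,11), (22,G2,11), (22,G4,11), (25,G1,13.5), (25,G3,13.5), (26,G1,16), (26,G2,16), (26,G3,16)
Step 2: Sum ranks within each group.
R_1 = 49.5 (n_1 = 5)
R_2 = 32 (n_2 = 3)
R_3 = 39.5 (n_3 = 4)
R_4 = 32 (n_4 = 5)
Step 3: H = 12/(N(N+1)) * sum(R_i^2/n_i) - 3(N+1)
     = 12/(17*18) * (49.5^2/5 + 32^2/3 + 39.5^2/4 + 32^2/5) - 3*18
     = 0.039216 * 1426.25 - 54
     = 1.931209.
Step 4: Ties present; correction factor C = 1 - 78/(17^3 - 17) = 0.984069. Corrected H = 1.931209 / 0.984069 = 1.962474.
Step 5: Under H0, H ~ chi^2(3); p-value = 0.580232.
Step 6: alpha = 0.1. fail to reject H0.

H = 1.9625, df = 3, p = 0.580232, fail to reject H0.


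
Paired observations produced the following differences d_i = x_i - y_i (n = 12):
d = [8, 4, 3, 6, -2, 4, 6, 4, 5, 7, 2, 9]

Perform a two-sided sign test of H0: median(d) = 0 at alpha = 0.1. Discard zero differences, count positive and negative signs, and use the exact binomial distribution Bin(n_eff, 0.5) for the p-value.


Step 1: Discard zero differences. Original n = 12; n_eff = number of nonzero differences = 12.
Nonzero differences (with sign): +8, +4, +3, +6, -2, +4, +6, +4, +5, +7, +2, +9
Step 2: Count signs: positive = 11, negative = 1.
Step 3: Under H0: P(positive) = 0.5, so the number of positives S ~ Bin(12, 0.5).
Step 4: Two-sided exact p-value = sum of Bin(12,0.5) probabilities at or below the observed probability = 0.006348.
Step 5: alpha = 0.1. reject H0.

n_eff = 12, pos = 11, neg = 1, p = 0.006348, reject H0.


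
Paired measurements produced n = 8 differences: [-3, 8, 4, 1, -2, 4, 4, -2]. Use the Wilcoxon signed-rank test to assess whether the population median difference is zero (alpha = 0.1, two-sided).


Step 1: Drop any zero differences (none here) and take |d_i|.
|d| = [3, 8, 4, 1, 2, 4, 4, 2]
Step 2: Midrank |d_i| (ties get averaged ranks).
ranks: |3|->4, |8|->8, |4|->6, |1|->1, |2|->2.5, |4|->6, |4|->6, |2|->2.5
Step 3: Attach original signs; sum ranks with positive sign and with negative sign.
W+ = 8 + 6 + 1 + 6 + 6 = 27
W- = 4 + 2.5 + 2.5 = 9
(Check: W+ + W- = 36 should equal n(n+1)/2 = 36.)
Step 4: Test statistic W = min(W+, W-) = 9.
Step 5: Ties in |d|, so use the tie-corrected normal approximation.
        E[W] = n(n+1)/4 = 8*9/4 = 18.
        Tie groups: |d|=2 (t=2), |d|=4 (t=3); sum(t^3 - t) = 30.
        Var[W] = n(n+1)(2n+1)/24 - sum(t^3-t)/48 = 1224/24 - 30/48 = 50.375.
        z = (W - E[W]) / sqrt(Var[W]) = (9 - 18) / 7.0975 = -1.2680.
        Two-sided p = 2*Phi(z) = 0.204782.
Step 6: alpha = 0.1. fail to reject H0.

W+ = 27, W- = 9, W = min = 9, p = 0.204782, fail to reject H0.


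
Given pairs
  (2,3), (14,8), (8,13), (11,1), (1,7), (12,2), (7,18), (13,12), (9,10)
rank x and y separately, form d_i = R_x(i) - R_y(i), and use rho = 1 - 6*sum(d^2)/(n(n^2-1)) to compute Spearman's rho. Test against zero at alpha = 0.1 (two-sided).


Step 1: Rank x and y separately (midranks; no ties here).
rank(x): 2->2, 14->9, 8->4, 11->6, 1->1, 12->7, 7->3, 13->8, 9->5
rank(y): 3->3, 8->5, 13->8, 1->1, 7->4, 2->2, 18->9, 12->7, 10->6
Step 2: d_i = R_x(i) - R_y(i); compute d_i^2.
  (2-3)^2=1, (9-5)^2=16, (4-8)^2=16, (6-1)^2=25, (1-4)^2=9, (7-2)^2=25, (3-9)^2=36, (8-7)^2=1, (5-6)^2=1
sum(d^2) = 130.
Step 3: rho = 1 - 6*130 / (9*(9^2 - 1)) = 1 - 780/720 = -0.083333.
Step 4: Under H0, t = rho * sqrt((n-2)/(1-rho^2)) = -0.2212 ~ t(7).
Step 5: Two-sided p-value from the t-distribution with 7 df = 0.831214.
Step 6: alpha = 0.1. fail to reject H0.

rho = -0.0833, p = 0.831214, fail to reject H0 at alpha = 0.1.


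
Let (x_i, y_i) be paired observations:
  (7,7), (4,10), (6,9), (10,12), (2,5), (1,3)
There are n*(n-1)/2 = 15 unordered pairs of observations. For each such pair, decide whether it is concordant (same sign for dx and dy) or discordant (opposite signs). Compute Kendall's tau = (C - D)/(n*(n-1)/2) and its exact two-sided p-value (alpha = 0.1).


Step 1: Enumerate the 15 unordered pairs (i,j) with i<j and classify each by sign(x_j-x_i) * sign(y_j-y_i).
  (1,2):dx=-3,dy=+3->D; (1,3):dx=-1,dy=+2->D; (1,4):dx=+3,dy=+5->C; (1,5):dx=-5,dy=-2->C
  (1,6):dx=-6,dy=-4->C; (2,3):dx=+2,dy=-1->D; (2,4):dx=+6,dy=+2->C; (2,5):dx=-2,dy=-5->C
  (2,6):dx=-3,dy=-7->C; (3,4):dx=+4,dy=+3->C; (3,5):dx=-4,dy=-4->C; (3,6):dx=-5,dy=-6->C
  (4,5):dx=-8,dy=-7->C; (4,6):dx=-9,dy=-9->C; (5,6):dx=-1,dy=-2->C
Step 2: C = 12, D = 3, total pairs = 15.
Step 3: tau = (C - D)/(n(n-1)/2) = (12 - 3)/15 = 0.600000.
Step 4: Exact two-sided p-value (enumerate n! = 720 permutations of y under H0): p = 0.136111.
Step 5: alpha = 0.1. fail to reject H0.

tau_b = 0.6000 (C=12, D=3), p = 0.136111, fail to reject H0.


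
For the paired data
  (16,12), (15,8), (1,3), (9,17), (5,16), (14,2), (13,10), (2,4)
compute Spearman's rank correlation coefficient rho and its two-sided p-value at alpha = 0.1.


Step 1: Rank x and y separately (midranks; no ties here).
rank(x): 16->8, 15->7, 1->1, 9->4, 5->3, 14->6, 13->5, 2->2
rank(y): 12->6, 8->4, 3->2, 17->8, 16->7, 2->1, 10->5, 4->3
Step 2: d_i = R_x(i) - R_y(i); compute d_i^2.
  (8-6)^2=4, (7-4)^2=9, (1-2)^2=1, (4-8)^2=16, (3-7)^2=16, (6-1)^2=25, (5-5)^2=0, (2-3)^2=1
sum(d^2) = 72.
Step 3: rho = 1 - 6*72 / (8*(8^2 - 1)) = 1 - 432/504 = 0.142857.
Step 4: Under H0, t = rho * sqrt((n-2)/(1-rho^2)) = 0.3536 ~ t(6).
Step 5: Two-sided p-value from the t-distribution with 6 df = 0.735765.
Step 6: alpha = 0.1. fail to reject H0.

rho = 0.1429, p = 0.735765, fail to reject H0 at alpha = 0.1.


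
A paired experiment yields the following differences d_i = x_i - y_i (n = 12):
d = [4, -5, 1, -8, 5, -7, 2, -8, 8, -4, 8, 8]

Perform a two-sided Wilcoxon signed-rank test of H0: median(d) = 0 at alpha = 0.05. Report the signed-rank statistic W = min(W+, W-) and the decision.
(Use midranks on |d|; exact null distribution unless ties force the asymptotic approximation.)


Step 1: Drop any zero differences (none here) and take |d_i|.
|d| = [4, 5, 1, 8, 5, 7, 2, 8, 8, 4, 8, 8]
Step 2: Midrank |d_i| (ties get averaged ranks).
ranks: |4|->3.5, |5|->5.5, |1|->1, |8|->10, |5|->5.5, |7|->7, |2|->2, |8|->10, |8|->10, |4|->3.5, |8|->10, |8|->10
Step 3: Attach original signs; sum ranks with positive sign and with negative sign.
W+ = 3.5 + 1 + 5.5 + 2 + 10 + 10 + 10 = 42
W- = 5.5 + 10 + 7 + 10 + 3.5 = 36
(Check: W+ + W- = 78 should equal n(n+1)/2 = 78.)
Step 4: Test statistic W = min(W+, W-) = 36.
Step 5: Ties in |d|, so use the tie-corrected normal approximation.
        E[W] = n(n+1)/4 = 12*13/4 = 39.
        Tie groups: |d|=4 (t=2), |d|=5 (t=2), |d|=8 (t=5); sum(t^3 - t) = 132.
        Var[W] = n(n+1)(2n+1)/24 - sum(t^3-t)/48 = 3900/24 - 132/48 = 159.75.
        z = (W - E[W]) / sqrt(Var[W]) = (36 - 39) / 12.6392 = -0.2374.
        Two-sided p = 2*Phi(z) = 0.812380.
Step 6: alpha = 0.05. fail to reject H0.

W+ = 42, W- = 36, W = min = 36, p = 0.812380, fail to reject H0.


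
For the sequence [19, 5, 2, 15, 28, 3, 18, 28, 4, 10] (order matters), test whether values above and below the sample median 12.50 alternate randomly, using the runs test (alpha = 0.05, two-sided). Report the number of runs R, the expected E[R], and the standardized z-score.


Step 1: Compute median = 12.50; label A = above, B = below.
Labels in order: ABBAABAABB  (n_A = 5, n_B = 5)
Step 2: Count runs R = 6.
Step 3: Under H0 (random ordering), E[R] = 2*n_A*n_B/(n_A+n_B) + 1 = 2*5*5/10 + 1 = 6.0000.
        Var[R] = 2*n_A*n_B*(2*n_A*n_B - n_A - n_B) / ((n_A+n_B)^2 * (n_A+n_B-1)) = 2000/900 = 2.2222.
        SD[R] = 1.4907.
Step 4: R = E[R], so z = 0 with no continuity correction.
Step 5: Two-sided p-value via normal approximation = 2*(1 - Phi(|z|)) = 1.000000.
Step 6: alpha = 0.05. fail to reject H0.

R = 6, z = 0.0000, p = 1.000000, fail to reject H0.


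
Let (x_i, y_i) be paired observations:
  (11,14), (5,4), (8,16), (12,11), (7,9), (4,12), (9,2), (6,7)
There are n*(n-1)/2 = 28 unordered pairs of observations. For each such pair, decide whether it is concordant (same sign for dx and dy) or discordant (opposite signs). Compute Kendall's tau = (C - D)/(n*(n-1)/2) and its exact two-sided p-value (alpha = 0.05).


Step 1: Enumerate the 28 unordered pairs (i,j) with i<j and classify each by sign(x_j-x_i) * sign(y_j-y_i).
  (1,2):dx=-6,dy=-10->C; (1,3):dx=-3,dy=+2->D; (1,4):dx=+1,dy=-3->D; (1,5):dx=-4,dy=-5->C
  (1,6):dx=-7,dy=-2->C; (1,7):dx=-2,dy=-12->C; (1,8):dx=-5,dy=-7->C; (2,3):dx=+3,dy=+12->C
  (2,4):dx=+7,dy=+7->C; (2,5):dx=+2,dy=+5->C; (2,6):dx=-1,dy=+8->D; (2,7):dx=+4,dy=-2->D
  (2,8):dx=+1,dy=+3->C; (3,4):dx=+4,dy=-5->D; (3,5):dx=-1,dy=-7->C; (3,6):dx=-4,dy=-4->C
  (3,7):dx=+1,dy=-14->D; (3,8):dx=-2,dy=-9->C; (4,5):dx=-5,dy=-2->C; (4,6):dx=-8,dy=+1->D
  (4,7):dx=-3,dy=-9->C; (4,8):dx=-6,dy=-4->C; (5,6):dx=-3,dy=+3->D; (5,7):dx=+2,dy=-7->D
  (5,8):dx=-1,dy=-2->C; (6,7):dx=+5,dy=-10->D; (6,8):dx=+2,dy=-5->D; (7,8):dx=-3,dy=+5->D
Step 2: C = 16, D = 12, total pairs = 28.
Step 3: tau = (C - D)/(n(n-1)/2) = (16 - 12)/28 = 0.142857.
Step 4: Exact two-sided p-value (enumerate n! = 40320 permutations of y under H0): p = 0.719544.
Step 5: alpha = 0.05. fail to reject H0.

tau_b = 0.1429 (C=16, D=12), p = 0.719544, fail to reject H0.


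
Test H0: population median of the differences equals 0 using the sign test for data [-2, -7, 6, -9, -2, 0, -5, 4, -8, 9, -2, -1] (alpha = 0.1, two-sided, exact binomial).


Step 1: Discard zero differences. Original n = 12; n_eff = number of nonzero differences = 11.
Nonzero differences (with sign): -2, -7, +6, -9, -2, -5, +4, -8, +9, -2, -1
Step 2: Count signs: positive = 3, negative = 8.
Step 3: Under H0: P(positive) = 0.5, so the number of positives S ~ Bin(11, 0.5).
Step 4: Two-sided exact p-value = sum of Bin(11,0.5) probabilities at or below the observed probability = 0.226562.
Step 5: alpha = 0.1. fail to reject H0.

n_eff = 11, pos = 3, neg = 8, p = 0.226562, fail to reject H0.


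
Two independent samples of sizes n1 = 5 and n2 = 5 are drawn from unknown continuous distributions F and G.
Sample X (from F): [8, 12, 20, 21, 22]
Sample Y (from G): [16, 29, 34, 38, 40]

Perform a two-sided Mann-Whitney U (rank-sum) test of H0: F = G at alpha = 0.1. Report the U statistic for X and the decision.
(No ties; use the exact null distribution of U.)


Step 1: Combine and sort all 10 observations; assign midranks.
sorted (value, group): (8,X), (12,X), (16,Y), (20,X), (21,X), (22,X), (29,Y), (34,Y), (38,Y), (40,Y)
ranks: 8->1, 12->2, 16->3, 20->4, 21->5, 22->6, 29->7, 34->8, 38->9, 40->10
Step 2: Rank sum for X: R1 = 1 + 2 + 4 + 5 + 6 = 18.
Step 3: U_X = R1 - n1(n1+1)/2 = 18 - 5*6/2 = 18 - 15 = 3.
       U_Y = n1*n2 - U_X = 25 - 3 = 22.
Step 4: No ties, so the exact null distribution of U (based on enumerating the C(10,5) = 252 equally likely rank assignments) gives the two-sided p-value.
Step 5: p-value = 0.055556; compare to alpha = 0.1. reject H0.

U_X = 3, p = 0.055556, reject H0 at alpha = 0.1.


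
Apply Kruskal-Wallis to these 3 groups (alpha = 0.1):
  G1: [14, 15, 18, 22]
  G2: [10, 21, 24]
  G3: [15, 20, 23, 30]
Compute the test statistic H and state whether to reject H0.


Step 1: Combine all N = 11 observations and assign midranks.
sorted (value, group, rank): (10,G2,1), (14,G1,2), (15,G1,3.5), (15,G3,3.5), (18,G1,5), (20,G3,6), (21,G2,7), (22,G1,8), (23,G3,9), (24,G2,10), (30,G3,11)
Step 2: Sum ranks within each group.
R_1 = 18.5 (n_1 = 4)
R_2 = 18 (n_2 = 3)
R_3 = 29.5 (n_3 = 4)
Step 3: H = 12/(N(N+1)) * sum(R_i^2/n_i) - 3(N+1)
     = 12/(11*12) * (18.5^2/4 + 18^2/3 + 29.5^2/4) - 3*12
     = 0.090909 * 411.125 - 36
     = 1.375000.
Step 4: Ties present; correction factor C = 1 - 6/(11^3 - 11) = 0.995455. Corrected H = 1.375000 / 0.995455 = 1.381279.
Step 5: Under H0, H ~ chi^2(2); p-value = 0.501256.
Step 6: alpha = 0.1. fail to reject H0.

H = 1.3813, df = 2, p = 0.501256, fail to reject H0.


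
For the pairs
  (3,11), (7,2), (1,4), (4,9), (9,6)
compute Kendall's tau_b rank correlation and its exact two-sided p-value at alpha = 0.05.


Step 1: Enumerate the 10 unordered pairs (i,j) with i<j and classify each by sign(x_j-x_i) * sign(y_j-y_i).
  (1,2):dx=+4,dy=-9->D; (1,3):dx=-2,dy=-7->C; (1,4):dx=+1,dy=-2->D; (1,5):dx=+6,dy=-5->D
  (2,3):dx=-6,dy=+2->D; (2,4):dx=-3,dy=+7->D; (2,5):dx=+2,dy=+4->C; (3,4):dx=+3,dy=+5->C
  (3,5):dx=+8,dy=+2->C; (4,5):dx=+5,dy=-3->D
Step 2: C = 4, D = 6, total pairs = 10.
Step 3: tau = (C - D)/(n(n-1)/2) = (4 - 6)/10 = -0.200000.
Step 4: Exact two-sided p-value (enumerate n! = 120 permutations of y under H0): p = 0.816667.
Step 5: alpha = 0.05. fail to reject H0.

tau_b = -0.2000 (C=4, D=6), p = 0.816667, fail to reject H0.


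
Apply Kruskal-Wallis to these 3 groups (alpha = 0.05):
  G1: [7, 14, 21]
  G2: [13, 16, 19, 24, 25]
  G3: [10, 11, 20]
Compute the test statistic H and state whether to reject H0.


Step 1: Combine all N = 11 observations and assign midranks.
sorted (value, group, rank): (7,G1,1), (10,G3,2), (11,G3,3), (13,G2,4), (14,G1,5), (16,G2,6), (19,G2,7), (20,G3,8), (21,G1,9), (24,G2,10), (25,G2,11)
Step 2: Sum ranks within each group.
R_1 = 15 (n_1 = 3)
R_2 = 38 (n_2 = 5)
R_3 = 13 (n_3 = 3)
Step 3: H = 12/(N(N+1)) * sum(R_i^2/n_i) - 3(N+1)
     = 12/(11*12) * (15^2/3 + 38^2/5 + 13^2/3) - 3*12
     = 0.090909 * 420.133 - 36
     = 2.193939.
Step 4: No ties, so H is used without correction.
Step 5: Under H0, H ~ chi^2(2); p-value = 0.333881.
Step 6: alpha = 0.05. fail to reject H0.

H = 2.1939, df = 2, p = 0.333881, fail to reject H0.


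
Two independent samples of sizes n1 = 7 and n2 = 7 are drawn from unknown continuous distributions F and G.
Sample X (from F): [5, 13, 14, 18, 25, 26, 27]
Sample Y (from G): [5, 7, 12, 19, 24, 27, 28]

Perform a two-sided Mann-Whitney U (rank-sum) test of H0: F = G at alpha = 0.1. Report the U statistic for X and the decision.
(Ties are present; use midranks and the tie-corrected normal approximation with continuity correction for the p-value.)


Step 1: Combine and sort all 14 observations; assign midranks.
sorted (value, group): (5,X), (5,Y), (7,Y), (12,Y), (13,X), (14,X), (18,X), (19,Y), (24,Y), (25,X), (26,X), (27,X), (27,Y), (28,Y)
ranks: 5->1.5, 5->1.5, 7->3, 12->4, 13->5, 14->6, 18->7, 19->8, 24->9, 25->10, 26->11, 27->12.5, 27->12.5, 28->14
Step 2: Rank sum for X: R1 = 1.5 + 5 + 6 + 7 + 10 + 11 + 12.5 = 53.
Step 3: U_X = R1 - n1(n1+1)/2 = 53 - 7*8/2 = 53 - 28 = 25.
       U_Y = n1*n2 - U_X = 49 - 25 = 24.
Step 4: Ties are present, so use the tie-corrected normal approximation (with continuity correction) for the p-value.
Step 5: p-value = 1.000000; compare to alpha = 0.1. fail to reject H0.

U_X = 25, p = 1.000000, fail to reject H0 at alpha = 0.1.


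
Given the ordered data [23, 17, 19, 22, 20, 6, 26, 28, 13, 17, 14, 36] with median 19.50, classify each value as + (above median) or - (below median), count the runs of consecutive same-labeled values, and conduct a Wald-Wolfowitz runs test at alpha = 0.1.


Step 1: Compute median = 19.50; label A = above, B = below.
Labels in order: ABBAABAABBBA  (n_A = 6, n_B = 6)
Step 2: Count runs R = 7.
Step 3: Under H0 (random ordering), E[R] = 2*n_A*n_B/(n_A+n_B) + 1 = 2*6*6/12 + 1 = 7.0000.
        Var[R] = 2*n_A*n_B*(2*n_A*n_B - n_A - n_B) / ((n_A+n_B)^2 * (n_A+n_B-1)) = 4320/1584 = 2.7273.
        SD[R] = 1.6514.
Step 4: R = E[R], so z = 0 with no continuity correction.
Step 5: Two-sided p-value via normal approximation = 2*(1 - Phi(|z|)) = 1.000000.
Step 6: alpha = 0.1. fail to reject H0.

R = 7, z = 0.0000, p = 1.000000, fail to reject H0.


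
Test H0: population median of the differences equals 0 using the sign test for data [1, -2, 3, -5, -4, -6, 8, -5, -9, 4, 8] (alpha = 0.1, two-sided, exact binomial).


Step 1: Discard zero differences. Original n = 11; n_eff = number of nonzero differences = 11.
Nonzero differences (with sign): +1, -2, +3, -5, -4, -6, +8, -5, -9, +4, +8
Step 2: Count signs: positive = 5, negative = 6.
Step 3: Under H0: P(positive) = 0.5, so the number of positives S ~ Bin(11, 0.5).
Step 4: Two-sided exact p-value = sum of Bin(11,0.5) probabilities at or below the observed probability = 1.000000.
Step 5: alpha = 0.1. fail to reject H0.

n_eff = 11, pos = 5, neg = 6, p = 1.000000, fail to reject H0.


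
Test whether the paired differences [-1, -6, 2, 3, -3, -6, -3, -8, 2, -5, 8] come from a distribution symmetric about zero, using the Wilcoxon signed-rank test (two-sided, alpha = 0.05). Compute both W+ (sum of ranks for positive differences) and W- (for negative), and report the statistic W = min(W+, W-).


Step 1: Drop any zero differences (none here) and take |d_i|.
|d| = [1, 6, 2, 3, 3, 6, 3, 8, 2, 5, 8]
Step 2: Midrank |d_i| (ties get averaged ranks).
ranks: |1|->1, |6|->8.5, |2|->2.5, |3|->5, |3|->5, |6|->8.5, |3|->5, |8|->10.5, |2|->2.5, |5|->7, |8|->10.5
Step 3: Attach original signs; sum ranks with positive sign and with negative sign.
W+ = 2.5 + 5 + 2.5 + 10.5 = 20.5
W- = 1 + 8.5 + 5 + 8.5 + 5 + 10.5 + 7 = 45.5
(Check: W+ + W- = 66 should equal n(n+1)/2 = 66.)
Step 4: Test statistic W = min(W+, W-) = 20.5.
Step 5: Ties in |d|, so use the tie-corrected normal approximation.
        E[W] = n(n+1)/4 = 11*12/4 = 33.
        Tie groups: |d|=2 (t=2), |d|=3 (t=3), |d|=6 (t=2), |d|=8 (t=2); sum(t^3 - t) = 42.
        Var[W] = n(n+1)(2n+1)/24 - sum(t^3-t)/48 = 3036/24 - 42/48 = 125.625.
        z = (W - E[W]) / sqrt(Var[W]) = (20.5 - 33) / 11.2083 = -1.1152.
        Two-sided p = 2*Phi(z) = 0.264744.
Step 6: alpha = 0.05. fail to reject H0.

W+ = 20.5, W- = 45.5, W = min = 20.5, p = 0.264744, fail to reject H0.


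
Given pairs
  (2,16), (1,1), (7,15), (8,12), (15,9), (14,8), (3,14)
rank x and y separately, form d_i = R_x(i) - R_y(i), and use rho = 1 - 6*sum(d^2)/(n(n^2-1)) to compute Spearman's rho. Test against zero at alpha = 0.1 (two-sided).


Step 1: Rank x and y separately (midranks; no ties here).
rank(x): 2->2, 1->1, 7->4, 8->5, 15->7, 14->6, 3->3
rank(y): 16->7, 1->1, 15->6, 12->4, 9->3, 8->2, 14->5
Step 2: d_i = R_x(i) - R_y(i); compute d_i^2.
  (2-7)^2=25, (1-1)^2=0, (4-6)^2=4, (5-4)^2=1, (7-3)^2=16, (6-2)^2=16, (3-5)^2=4
sum(d^2) = 66.
Step 3: rho = 1 - 6*66 / (7*(7^2 - 1)) = 1 - 396/336 = -0.178571.
Step 4: Under H0, t = rho * sqrt((n-2)/(1-rho^2)) = -0.4058 ~ t(5).
Step 5: Two-sided p-value from the t-distribution with 5 df = 0.701658.
Step 6: alpha = 0.1. fail to reject H0.

rho = -0.1786, p = 0.701658, fail to reject H0 at alpha = 0.1.


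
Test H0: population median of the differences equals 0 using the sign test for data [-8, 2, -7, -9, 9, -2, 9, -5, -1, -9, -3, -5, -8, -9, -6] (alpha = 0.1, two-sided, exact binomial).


Step 1: Discard zero differences. Original n = 15; n_eff = number of nonzero differences = 15.
Nonzero differences (with sign): -8, +2, -7, -9, +9, -2, +9, -5, -1, -9, -3, -5, -8, -9, -6
Step 2: Count signs: positive = 3, negative = 12.
Step 3: Under H0: P(positive) = 0.5, so the number of positives S ~ Bin(15, 0.5).
Step 4: Two-sided exact p-value = sum of Bin(15,0.5) probabilities at or below the observed probability = 0.035156.
Step 5: alpha = 0.1. reject H0.

n_eff = 15, pos = 3, neg = 12, p = 0.035156, reject H0.


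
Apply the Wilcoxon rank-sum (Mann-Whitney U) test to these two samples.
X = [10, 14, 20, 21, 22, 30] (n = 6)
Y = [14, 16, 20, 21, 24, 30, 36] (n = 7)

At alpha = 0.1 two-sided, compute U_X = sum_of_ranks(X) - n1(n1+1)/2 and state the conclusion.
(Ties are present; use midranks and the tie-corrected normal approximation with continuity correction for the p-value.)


Step 1: Combine and sort all 13 observations; assign midranks.
sorted (value, group): (10,X), (14,X), (14,Y), (16,Y), (20,X), (20,Y), (21,X), (21,Y), (22,X), (24,Y), (30,X), (30,Y), (36,Y)
ranks: 10->1, 14->2.5, 14->2.5, 16->4, 20->5.5, 20->5.5, 21->7.5, 21->7.5, 22->9, 24->10, 30->11.5, 30->11.5, 36->13
Step 2: Rank sum for X: R1 = 1 + 2.5 + 5.5 + 7.5 + 9 + 11.5 = 37.
Step 3: U_X = R1 - n1(n1+1)/2 = 37 - 6*7/2 = 37 - 21 = 16.
       U_Y = n1*n2 - U_X = 42 - 16 = 26.
Step 4: Ties are present, so use the tie-corrected normal approximation (with continuity correction) for the p-value.
Step 5: p-value = 0.518008; compare to alpha = 0.1. fail to reject H0.

U_X = 16, p = 0.518008, fail to reject H0 at alpha = 0.1.


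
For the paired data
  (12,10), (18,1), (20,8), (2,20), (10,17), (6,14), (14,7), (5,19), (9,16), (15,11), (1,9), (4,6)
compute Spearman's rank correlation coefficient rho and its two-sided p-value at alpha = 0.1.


Step 1: Rank x and y separately (midranks; no ties here).
rank(x): 12->8, 18->11, 20->12, 2->2, 10->7, 6->5, 14->9, 5->4, 9->6, 15->10, 1->1, 4->3
rank(y): 10->6, 1->1, 8->4, 20->12, 17->10, 14->8, 7->3, 19->11, 16->9, 11->7, 9->5, 6->2
Step 2: d_i = R_x(i) - R_y(i); compute d_i^2.
  (8-6)^2=4, (11-1)^2=100, (12-4)^2=64, (2-12)^2=100, (7-10)^2=9, (5-8)^2=9, (9-3)^2=36, (4-11)^2=49, (6-9)^2=9, (10-7)^2=9, (1-5)^2=16, (3-2)^2=1
sum(d^2) = 406.
Step 3: rho = 1 - 6*406 / (12*(12^2 - 1)) = 1 - 2436/1716 = -0.419580.
Step 4: Under H0, t = rho * sqrt((n-2)/(1-rho^2)) = -1.4617 ~ t(10).
Step 5: Two-sided p-value from the t-distribution with 10 df = 0.174519.
Step 6: alpha = 0.1. fail to reject H0.

rho = -0.4196, p = 0.174519, fail to reject H0 at alpha = 0.1.


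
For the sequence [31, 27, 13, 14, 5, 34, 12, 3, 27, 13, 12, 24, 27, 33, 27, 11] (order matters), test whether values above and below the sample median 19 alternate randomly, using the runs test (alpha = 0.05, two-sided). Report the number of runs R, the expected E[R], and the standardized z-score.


Step 1: Compute median = 19; label A = above, B = below.
Labels in order: AABBBABBABBAAAAB  (n_A = 8, n_B = 8)
Step 2: Count runs R = 8.
Step 3: Under H0 (random ordering), E[R] = 2*n_A*n_B/(n_A+n_B) + 1 = 2*8*8/16 + 1 = 9.0000.
        Var[R] = 2*n_A*n_B*(2*n_A*n_B - n_A - n_B) / ((n_A+n_B)^2 * (n_A+n_B-1)) = 14336/3840 = 3.7333.
        SD[R] = 1.9322.
Step 4: Continuity-corrected z = (R + 0.5 - E[R]) / SD[R] = (8 + 0.5 - 9.0000) / 1.9322 = -0.2588.
Step 5: Two-sided p-value via normal approximation = 2*(1 - Phi(|z|)) = 0.795809.
Step 6: alpha = 0.05. fail to reject H0.

R = 8, z = -0.2588, p = 0.795809, fail to reject H0.


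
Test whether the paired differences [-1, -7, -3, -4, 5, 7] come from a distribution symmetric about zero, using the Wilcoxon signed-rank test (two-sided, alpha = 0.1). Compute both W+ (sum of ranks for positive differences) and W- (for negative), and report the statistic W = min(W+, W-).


Step 1: Drop any zero differences (none here) and take |d_i|.
|d| = [1, 7, 3, 4, 5, 7]
Step 2: Midrank |d_i| (ties get averaged ranks).
ranks: |1|->1, |7|->5.5, |3|->2, |4|->3, |5|->4, |7|->5.5
Step 3: Attach original signs; sum ranks with positive sign and with negative sign.
W+ = 4 + 5.5 = 9.5
W- = 1 + 5.5 + 2 + 3 = 11.5
(Check: W+ + W- = 21 should equal n(n+1)/2 = 21.)
Step 4: Test statistic W = min(W+, W-) = 9.5.
Step 5: Ties in |d|, so use the tie-corrected normal approximation.
        E[W] = n(n+1)/4 = 6*7/4 = 10.5.
        Tie groups: |d|=7 (t=2); sum(t^3 - t) = 6.
        Var[W] = n(n+1)(2n+1)/24 - sum(t^3-t)/48 = 546/24 - 6/48 = 22.625.
        z = (W - E[W]) / sqrt(Var[W]) = (9.5 - 10.5) / 4.7566 = -0.2102.
        Two-sided p = 2*Phi(z) = 0.833484.
Step 6: alpha = 0.1. fail to reject H0.

W+ = 9.5, W- = 11.5, W = min = 9.5, p = 0.833484, fail to reject H0.


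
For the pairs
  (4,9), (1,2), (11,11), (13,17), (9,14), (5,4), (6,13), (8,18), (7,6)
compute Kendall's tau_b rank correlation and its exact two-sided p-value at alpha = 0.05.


Step 1: Enumerate the 36 unordered pairs (i,j) with i<j and classify each by sign(x_j-x_i) * sign(y_j-y_i).
  (1,2):dx=-3,dy=-7->C; (1,3):dx=+7,dy=+2->C; (1,4):dx=+9,dy=+8->C; (1,5):dx=+5,dy=+5->C
  (1,6):dx=+1,dy=-5->D; (1,7):dx=+2,dy=+4->C; (1,8):dx=+4,dy=+9->C; (1,9):dx=+3,dy=-3->D
  (2,3):dx=+10,dy=+9->C; (2,4):dx=+12,dy=+15->C; (2,5):dx=+8,dy=+12->C; (2,6):dx=+4,dy=+2->C
  (2,7):dx=+5,dy=+11->C; (2,8):dx=+7,dy=+16->C; (2,9):dx=+6,dy=+4->C; (3,4):dx=+2,dy=+6->C
  (3,5):dx=-2,dy=+3->D; (3,6):dx=-6,dy=-7->C; (3,7):dx=-5,dy=+2->D; (3,8):dx=-3,dy=+7->D
  (3,9):dx=-4,dy=-5->C; (4,5):dx=-4,dy=-3->C; (4,6):dx=-8,dy=-13->C; (4,7):dx=-7,dy=-4->C
  (4,8):dx=-5,dy=+1->D; (4,9):dx=-6,dy=-11->C; (5,6):dx=-4,dy=-10->C; (5,7):dx=-3,dy=-1->C
  (5,8):dx=-1,dy=+4->D; (5,9):dx=-2,dy=-8->C; (6,7):dx=+1,dy=+9->C; (6,8):dx=+3,dy=+14->C
  (6,9):dx=+2,dy=+2->C; (7,8):dx=+2,dy=+5->C; (7,9):dx=+1,dy=-7->D; (8,9):dx=-1,dy=-12->C
Step 2: C = 28, D = 8, total pairs = 36.
Step 3: tau = (C - D)/(n(n-1)/2) = (28 - 8)/36 = 0.555556.
Step 4: Exact two-sided p-value (enumerate n! = 362880 permutations of y under H0): p = 0.044615.
Step 5: alpha = 0.05. reject H0.

tau_b = 0.5556 (C=28, D=8), p = 0.044615, reject H0.


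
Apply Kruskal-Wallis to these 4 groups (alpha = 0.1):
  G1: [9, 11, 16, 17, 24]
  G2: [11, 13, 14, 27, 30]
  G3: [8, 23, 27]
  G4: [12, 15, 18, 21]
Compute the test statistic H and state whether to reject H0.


Step 1: Combine all N = 17 observations and assign midranks.
sorted (value, group, rank): (8,G3,1), (9,G1,2), (11,G1,3.5), (11,G2,3.5), (12,G4,5), (13,G2,6), (14,G2,7), (15,G4,8), (16,G1,9), (17,G1,10), (18,G4,11), (21,G4,12), (23,G3,13), (24,G1,14), (27,G2,15.5), (27,G3,15.5), (30,G2,17)
Step 2: Sum ranks within each group.
R_1 = 38.5 (n_1 = 5)
R_2 = 49 (n_2 = 5)
R_3 = 29.5 (n_3 = 3)
R_4 = 36 (n_4 = 4)
Step 3: H = 12/(N(N+1)) * sum(R_i^2/n_i) - 3(N+1)
     = 12/(17*18) * (38.5^2/5 + 49^2/5 + 29.5^2/3 + 36^2/4) - 3*18
     = 0.039216 * 1390.73 - 54
     = 0.538562.
Step 4: Ties present; correction factor C = 1 - 12/(17^3 - 17) = 0.997549. Corrected H = 0.538562 / 0.997549 = 0.539885.
Step 5: Under H0, H ~ chi^2(3); p-value = 0.910045.
Step 6: alpha = 0.1. fail to reject H0.

H = 0.5399, df = 3, p = 0.910045, fail to reject H0.


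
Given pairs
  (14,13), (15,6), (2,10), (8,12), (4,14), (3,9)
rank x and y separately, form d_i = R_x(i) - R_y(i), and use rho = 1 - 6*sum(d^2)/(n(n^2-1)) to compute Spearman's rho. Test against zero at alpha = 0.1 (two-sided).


Step 1: Rank x and y separately (midranks; no ties here).
rank(x): 14->5, 15->6, 2->1, 8->4, 4->3, 3->2
rank(y): 13->5, 6->1, 10->3, 12->4, 14->6, 9->2
Step 2: d_i = R_x(i) - R_y(i); compute d_i^2.
  (5-5)^2=0, (6-1)^2=25, (1-3)^2=4, (4-4)^2=0, (3-6)^2=9, (2-2)^2=0
sum(d^2) = 38.
Step 3: rho = 1 - 6*38 / (6*(6^2 - 1)) = 1 - 228/210 = -0.085714.
Step 4: Under H0, t = rho * sqrt((n-2)/(1-rho^2)) = -0.1721 ~ t(4).
Step 5: Two-sided p-value from the t-distribution with 4 df = 0.871743.
Step 6: alpha = 0.1. fail to reject H0.

rho = -0.0857, p = 0.871743, fail to reject H0 at alpha = 0.1.


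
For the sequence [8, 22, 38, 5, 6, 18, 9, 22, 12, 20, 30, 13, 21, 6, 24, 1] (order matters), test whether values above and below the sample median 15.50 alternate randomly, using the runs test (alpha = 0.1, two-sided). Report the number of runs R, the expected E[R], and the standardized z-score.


Step 1: Compute median = 15.50; label A = above, B = below.
Labels in order: BAABBABABAABABAB  (n_A = 8, n_B = 8)
Step 2: Count runs R = 13.
Step 3: Under H0 (random ordering), E[R] = 2*n_A*n_B/(n_A+n_B) + 1 = 2*8*8/16 + 1 = 9.0000.
        Var[R] = 2*n_A*n_B*(2*n_A*n_B - n_A - n_B) / ((n_A+n_B)^2 * (n_A+n_B-1)) = 14336/3840 = 3.7333.
        SD[R] = 1.9322.
Step 4: Continuity-corrected z = (R - 0.5 - E[R]) / SD[R] = (13 - 0.5 - 9.0000) / 1.9322 = 1.8114.
Step 5: Two-sided p-value via normal approximation = 2*(1 - Phi(|z|)) = 0.070076.
Step 6: alpha = 0.1. reject H0.

R = 13, z = 1.8114, p = 0.070076, reject H0.


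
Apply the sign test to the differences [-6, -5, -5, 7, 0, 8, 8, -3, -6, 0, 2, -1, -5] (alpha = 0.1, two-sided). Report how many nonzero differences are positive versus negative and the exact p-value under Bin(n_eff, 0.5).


Step 1: Discard zero differences. Original n = 13; n_eff = number of nonzero differences = 11.
Nonzero differences (with sign): -6, -5, -5, +7, +8, +8, -3, -6, +2, -1, -5
Step 2: Count signs: positive = 4, negative = 7.
Step 3: Under H0: P(positive) = 0.5, so the number of positives S ~ Bin(11, 0.5).
Step 4: Two-sided exact p-value = sum of Bin(11,0.5) probabilities at or below the observed probability = 0.548828.
Step 5: alpha = 0.1. fail to reject H0.

n_eff = 11, pos = 4, neg = 7, p = 0.548828, fail to reject H0.
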